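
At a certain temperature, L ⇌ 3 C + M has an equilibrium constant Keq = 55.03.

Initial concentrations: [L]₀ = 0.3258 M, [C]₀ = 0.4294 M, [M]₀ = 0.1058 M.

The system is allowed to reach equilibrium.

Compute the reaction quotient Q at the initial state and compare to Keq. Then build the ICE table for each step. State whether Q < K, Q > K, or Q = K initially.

Q₀ = 0.02571 vs Keq = 55.03 ⇒ Q<K, forward
Step 1:
                  L         C         M
  I          0.3258    0.4294    0.1058
  C         -0.3073    0.9218    0.3073
  E         0.01852     1.351    0.4131
  solve Keq expr → x = 0.3073; check Q = 55.03

Q₀ = 0.02571; Q < K (proceeds forward)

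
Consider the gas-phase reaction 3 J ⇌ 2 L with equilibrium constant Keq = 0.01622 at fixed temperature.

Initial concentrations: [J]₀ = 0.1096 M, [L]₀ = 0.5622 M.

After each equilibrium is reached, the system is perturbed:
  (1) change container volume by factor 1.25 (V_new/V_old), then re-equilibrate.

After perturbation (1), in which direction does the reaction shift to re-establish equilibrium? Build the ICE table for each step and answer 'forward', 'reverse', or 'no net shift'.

Q₀ = 240.1 vs Keq = 0.01622 ⇒ Q>K, reverse
Step 1:
                    J           L
  I            0.1096      0.5622
  C            0.7033     -0.4689
  E            0.8129     0.09334
  solve Keq expr → x = -0.2344; check Q = 0.01622
Then change container volume by factor 1.25 (V_new/V_old).
Step 2:
                    J           L
  I            0.6503     0.07467
  C          0.009599   -0.006399
  E            0.6599     0.06827
  solve Keq expr → x = -0.0032; check Q = 0.01622

Direction: reverse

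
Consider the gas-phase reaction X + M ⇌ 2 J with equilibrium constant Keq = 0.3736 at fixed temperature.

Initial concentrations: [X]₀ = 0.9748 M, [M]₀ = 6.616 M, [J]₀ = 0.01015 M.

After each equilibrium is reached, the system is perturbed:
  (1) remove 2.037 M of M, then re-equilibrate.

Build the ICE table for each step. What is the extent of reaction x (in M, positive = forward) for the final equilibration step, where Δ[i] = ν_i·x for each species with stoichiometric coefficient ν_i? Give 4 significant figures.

Q₀ = 1.5974e-05 vs Keq = 0.3736 ⇒ Q<K, forward
Step 1:
                   X          M          J
  init        0.9748      6.616    0.01015
  Δ          -0.5099    -0.5099       1.02
  eq          0.4649      6.106       1.03
  solve Keq expr → x = 0.5099; check Q = 0.3736
Then remove 2.037 M of M.
Step 2:
                   X          M          J
  init        0.4649      4.069       1.03
  Δ          0.06337    0.06337    -0.1267
  eq          0.5283      4.133     0.9031
  solve Keq expr → x = -0.06337; check Q = 0.3736

x = -0.06337 M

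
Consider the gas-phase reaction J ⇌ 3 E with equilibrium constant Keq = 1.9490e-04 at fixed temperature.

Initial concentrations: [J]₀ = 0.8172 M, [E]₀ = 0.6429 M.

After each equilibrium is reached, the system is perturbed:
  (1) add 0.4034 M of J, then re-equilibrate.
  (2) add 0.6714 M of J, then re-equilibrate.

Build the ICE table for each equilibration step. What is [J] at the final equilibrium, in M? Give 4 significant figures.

[J]_eq = 2.082 M

Q₀ = 0.3252 vs Keq = 1.9490e-04 ⇒ Q>K, reverse
Step 1:
                  J         E
  I          0.8172    0.6429
  C          0.1949   -0.5847
  E           1.012   0.05821
  solve Keq expr → x = -0.1949; check Q = 1.9490e-04
Then add 0.4034 M of J.
Step 2:
                  J         E
  I           1.415   0.05821
  C       -0.002284  0.006852
  E           1.413   0.06506
  solve Keq expr → x = 0.002284; check Q = 1.9490e-04
Then add 0.6714 M of J.
Step 3:
                  J         E
  I           2.085   0.06506
  C       -0.002989  0.008966
  E           2.082   0.07403
  solve Keq expr → x = 0.002989; check Q = 1.9490e-04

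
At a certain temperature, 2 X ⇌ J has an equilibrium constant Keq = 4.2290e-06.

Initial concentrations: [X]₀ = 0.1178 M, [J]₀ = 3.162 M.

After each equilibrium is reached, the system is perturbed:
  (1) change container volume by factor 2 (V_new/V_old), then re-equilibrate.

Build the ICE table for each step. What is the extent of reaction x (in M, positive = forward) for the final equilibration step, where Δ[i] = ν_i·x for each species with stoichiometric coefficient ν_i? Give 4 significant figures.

x = -4.3865e-05 M

Q₀ = 227.9 vs Keq = 4.2290e-06 ⇒ Q>K, reverse
Step 1:
                   X          J
  Initial     0.1178      3.162
  Change       6.324     -3.162
  Equil        6.441 1.7547e-04
  solve Keq expr → x = -3.162; check Q = 4.2290e-06
Then change container volume by factor 2 (V_new/V_old).
Step 2:
                   X          J
  Initial      3.221 8.7735e-05
  Change  8.7731e-05 -4.3865e-05
  Equil        3.221 4.3870e-05
  solve Keq expr → x = -4.3865e-05; check Q = 4.2290e-06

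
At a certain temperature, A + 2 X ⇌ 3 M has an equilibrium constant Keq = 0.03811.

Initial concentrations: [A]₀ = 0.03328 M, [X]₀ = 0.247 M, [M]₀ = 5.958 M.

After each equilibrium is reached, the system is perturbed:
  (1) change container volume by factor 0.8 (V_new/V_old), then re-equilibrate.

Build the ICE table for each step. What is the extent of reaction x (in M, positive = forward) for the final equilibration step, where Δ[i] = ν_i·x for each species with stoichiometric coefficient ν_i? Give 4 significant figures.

x = 0 M

Q₀ = 1.0417e+05 vs Keq = 0.03811 ⇒ Q>K, reverse
Step 1:
                  A         X         M
  Initial   0.03328     0.247     5.958
  Change      1.672     3.344    -5.015
  Equil       1.705     3.591    0.9427
  solve Keq expr → x = -1.672; check Q = 0.03811
Then change container volume by factor 0.8 (V_new/V_old).
Step 2:
                  A         X         M
  Initial     2.131     4.488     1.178
  Change          0         0         0
  Equil       2.131     4.488     1.178
  solve Keq expr → x = 0; check Q = 0.03811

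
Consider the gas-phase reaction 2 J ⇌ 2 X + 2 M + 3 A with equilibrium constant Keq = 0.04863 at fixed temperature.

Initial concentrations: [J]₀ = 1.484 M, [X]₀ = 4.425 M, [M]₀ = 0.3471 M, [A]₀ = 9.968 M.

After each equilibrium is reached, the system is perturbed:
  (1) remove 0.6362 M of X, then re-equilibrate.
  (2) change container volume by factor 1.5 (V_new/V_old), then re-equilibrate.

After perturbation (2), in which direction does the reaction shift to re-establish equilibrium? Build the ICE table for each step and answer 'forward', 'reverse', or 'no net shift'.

Direction: forward

Q₀ = 1061 vs Keq = 0.04863 ⇒ Q>K, reverse
Step 1:
                  J         X         M         A
  Initial     1.484     4.425    0.3471     9.968
  Change     0.3437   -0.3437   -0.3437   -0.5156
  Equil       1.828     4.081  0.003398     9.452
  solve Keq expr → x = -0.1719; check Q = 0.04863
Then remove 0.6362 M of X.
Step 2:
                  J         X         M         A
  Initial     1.828     3.445  0.003398     9.452
  Change  -6.2483e-04 6.2483e-04 6.2483e-04 9.3724e-04
  Equil       1.827     3.446  0.004023     9.453
  solve Keq expr → x = 3.1241e-04; check Q = 0.04863
Then change container volume by factor 1.5 (V_new/V_old).
Step 3:
                  J         X         M         A
  Initial     1.218     2.297  0.002682     6.302
  Change  -0.004653  0.004653  0.004653   0.00698
  Equil       1.213     2.302  0.007335     6.309
  solve Keq expr → x = 0.002327; check Q = 0.04863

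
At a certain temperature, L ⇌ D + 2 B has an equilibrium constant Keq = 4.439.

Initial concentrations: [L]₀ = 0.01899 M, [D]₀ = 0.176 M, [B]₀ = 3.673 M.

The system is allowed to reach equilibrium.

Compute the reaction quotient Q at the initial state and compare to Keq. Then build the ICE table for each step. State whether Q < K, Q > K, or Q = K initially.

Q₀ = 125; Q > K (proceeds reverse)

Q₀ = 125 vs Keq = 4.439 ⇒ Q>K, reverse
Step 1:
                   L          D          B
  I          0.01899      0.176      3.673
  C           0.1225    -0.1225    -0.2451
  E           0.1415    0.05346      3.428
  solve Keq expr → x = -0.1225; check Q = 4.439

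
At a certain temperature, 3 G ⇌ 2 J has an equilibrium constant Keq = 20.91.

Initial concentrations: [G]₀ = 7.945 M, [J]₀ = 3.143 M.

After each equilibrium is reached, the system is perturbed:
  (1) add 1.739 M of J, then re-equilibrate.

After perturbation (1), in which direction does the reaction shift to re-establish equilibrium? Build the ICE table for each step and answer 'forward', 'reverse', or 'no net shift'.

Direction: reverse

Q₀ = 0.0197 vs Keq = 20.91 ⇒ Q<K, forward
Step 1:
                    G           J
  Initial       7.945       3.143
  Change       -6.553       4.369
  Equil         1.392       7.512
  solve Keq expr → x = 2.184; check Q = 20.91
Then add 1.739 M of J.
Step 2:
                    G           J
  Initial       1.392       9.251
  Change       0.1925     -0.1283
  Equil         1.585       9.122
  solve Keq expr → x = -0.06417; check Q = 20.91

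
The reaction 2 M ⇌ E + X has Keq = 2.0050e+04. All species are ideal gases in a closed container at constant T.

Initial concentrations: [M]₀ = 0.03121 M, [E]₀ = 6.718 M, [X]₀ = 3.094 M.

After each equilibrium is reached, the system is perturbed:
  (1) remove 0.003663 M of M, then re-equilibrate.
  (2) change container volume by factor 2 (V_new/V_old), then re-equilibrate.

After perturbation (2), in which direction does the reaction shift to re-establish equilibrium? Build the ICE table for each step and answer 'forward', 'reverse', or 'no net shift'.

Q₀ = 2.1339e+04 vs Keq = 2.0050e+04 ⇒ Q>K, reverse
Step 1:
                    M           E           X
  I           0.03121       6.718       3.094
  C        9.8382e-04 -4.9191e-04 -4.9191e-04
  E           0.03219       6.718       3.094
  solve Keq expr → x = -4.9191e-04; check Q = 2.0050e+04
Then remove 0.003663 M of M.
Step 2:
                    M           E           X
  I           0.02853       6.718       3.094
  C          0.003649   -0.001825   -0.001825
  E           0.03218       6.716       3.092
  solve Keq expr → x = -0.001825; check Q = 2.0050e+04
Then change container volume by factor 2 (V_new/V_old).
Step 3:
                    M           E           X
  I           0.01609       3.358       1.546
  C                 0           0           0
  E           0.01609       3.358       1.546
  solve Keq expr → x = 0; check Q = 2.0050e+04

Direction: no net shift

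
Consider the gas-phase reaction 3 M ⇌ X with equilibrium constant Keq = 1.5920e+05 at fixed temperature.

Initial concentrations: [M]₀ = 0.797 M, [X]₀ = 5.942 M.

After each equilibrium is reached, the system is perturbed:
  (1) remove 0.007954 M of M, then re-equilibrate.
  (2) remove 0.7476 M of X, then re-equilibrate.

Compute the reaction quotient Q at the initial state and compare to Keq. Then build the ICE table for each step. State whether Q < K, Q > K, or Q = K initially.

Q₀ = 11.74; Q < K (proceeds forward)

Q₀ = 11.74 vs Keq = 1.5920e+05 ⇒ Q<K, forward
Step 1:
                  M         X
  Initial     0.797     5.942
  Change    -0.7631    0.2544
  Equil     0.03389     6.196
  solve Keq expr → x = 0.2544; check Q = 1.5920e+05
Then remove 0.007954 M of M.
Step 2:
                  M         X
  Initial   0.02594     6.196
  Change   0.007949  -0.00265
  Equil     0.03388     6.194
  solve Keq expr → x = -0.00265; check Q = 1.5920e+05
Then remove 0.7476 M of X.
Step 3:
                  M         X
  Initial   0.03388     5.446
  Change  -0.001421 4.7375e-04
  Equil     0.03246     5.447
  solve Keq expr → x = 4.7375e-04; check Q = 1.5920e+05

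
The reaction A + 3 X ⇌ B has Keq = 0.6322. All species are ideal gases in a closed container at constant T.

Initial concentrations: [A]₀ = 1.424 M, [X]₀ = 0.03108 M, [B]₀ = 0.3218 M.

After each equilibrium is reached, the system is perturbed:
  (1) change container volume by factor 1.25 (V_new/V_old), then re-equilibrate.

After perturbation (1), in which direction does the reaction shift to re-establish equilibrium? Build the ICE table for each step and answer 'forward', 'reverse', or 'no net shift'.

Q₀ = 7527 vs Keq = 0.6322 ⇒ Q>K, reverse
Step 1:
                  A         X         B
  I           1.424   0.03108    0.3218
  C          0.1679    0.5037   -0.1679
  E           1.592    0.5348    0.1539
  solve Keq expr → x = -0.1679; check Q = 0.6322
Then change container volume by factor 1.25 (V_new/V_old).
Step 2:
                  A         X         B
  I           1.274    0.4278    0.1231
  C         0.02287    0.0686  -0.02287
  E           1.296    0.4964    0.1003
  solve Keq expr → x = -0.02287; check Q = 0.6322

Direction: reverse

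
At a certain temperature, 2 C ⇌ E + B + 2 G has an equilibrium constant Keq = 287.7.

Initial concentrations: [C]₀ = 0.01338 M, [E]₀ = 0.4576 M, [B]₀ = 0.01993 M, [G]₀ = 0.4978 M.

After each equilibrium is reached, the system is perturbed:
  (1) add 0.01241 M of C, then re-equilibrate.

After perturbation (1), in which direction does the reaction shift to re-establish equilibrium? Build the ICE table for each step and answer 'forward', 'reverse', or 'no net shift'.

Direction: forward

Q₀ = 12.62 vs Keq = 287.7 ⇒ Q<K, forward
Step 1:
                  C         E         B         G
  Initial   0.01338    0.4576   0.01993    0.4978
  Change   -0.01016  0.005079  0.005079   0.01016
  Equil    0.003221    0.4627   0.02501     0.508
  solve Keq expr → x = 0.005079; check Q = 287.7
Then add 0.01241 M of C.
Step 2:
                  C         E         B         G
  Initial   0.01563    0.4627   0.02501     0.508
  Change   -0.01194  0.005969  0.005969   0.01194
  Equil    0.003693    0.4686   0.03098    0.5199
  solve Keq expr → x = 0.005969; check Q = 287.7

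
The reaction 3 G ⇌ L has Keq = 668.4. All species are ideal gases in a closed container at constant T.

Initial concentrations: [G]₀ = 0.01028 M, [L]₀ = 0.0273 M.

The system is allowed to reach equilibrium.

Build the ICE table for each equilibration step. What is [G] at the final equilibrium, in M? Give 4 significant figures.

Q₀ = 2.5129e+04 vs Keq = 668.4 ⇒ Q>K, reverse
Step 1:
                   G          L
  Initial    0.01028     0.0273
  Change     0.02093  -0.006977
  Equil      0.03121    0.02032
  solve Keq expr → x = -0.006977; check Q = 668.4

[G]_eq = 0.03121 M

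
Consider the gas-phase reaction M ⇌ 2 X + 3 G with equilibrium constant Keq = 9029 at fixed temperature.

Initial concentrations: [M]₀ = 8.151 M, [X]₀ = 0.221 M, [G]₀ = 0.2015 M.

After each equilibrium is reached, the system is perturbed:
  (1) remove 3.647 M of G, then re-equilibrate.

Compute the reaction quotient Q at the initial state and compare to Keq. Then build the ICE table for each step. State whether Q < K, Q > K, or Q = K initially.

Q₀ = 4.9023e-05; Q < K (proceeds forward)

Q₀ = 4.9023e-05 vs Keq = 9029 ⇒ Q<K, forward
Step 1:
                    M           X           G
  I             8.151       0.221      0.2015
  C            -3.246       6.493       9.739
  E             4.905       6.714       9.941
  solve Keq expr → x = 3.246; check Q = 9029
Then remove 3.647 M of G.
Step 2:
                    M           X           G
  I             4.905       6.714       6.294
  C            -0.686       1.372       2.058
  E             4.219       8.086       8.352
  solve Keq expr → x = 0.686; check Q = 9029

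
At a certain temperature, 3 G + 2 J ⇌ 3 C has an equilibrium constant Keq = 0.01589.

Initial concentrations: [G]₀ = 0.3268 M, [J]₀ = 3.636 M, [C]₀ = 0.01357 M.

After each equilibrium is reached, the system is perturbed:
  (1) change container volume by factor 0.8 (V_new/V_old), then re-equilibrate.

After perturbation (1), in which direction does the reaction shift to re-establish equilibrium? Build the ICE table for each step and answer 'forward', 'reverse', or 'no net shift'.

Q₀ = 5.4156e-06 vs Keq = 0.01589 ⇒ Q<K, forward
Step 1:
                   G          J          C
  I           0.3268      3.636    0.01357
  C          -0.1122   -0.07482     0.1122
  E           0.2146      3.561     0.1258
  solve Keq expr → x = 0.03741; check Q = 0.01589
Then change container volume by factor 0.8 (V_new/V_old).
Step 2:
                   G          J          C
  I           0.2682      4.451     0.1572
  C         -0.01486  -0.009905    0.01486
  E           0.2534      4.442     0.1721
  solve Keq expr → x = 0.004953; check Q = 0.01589

Direction: forward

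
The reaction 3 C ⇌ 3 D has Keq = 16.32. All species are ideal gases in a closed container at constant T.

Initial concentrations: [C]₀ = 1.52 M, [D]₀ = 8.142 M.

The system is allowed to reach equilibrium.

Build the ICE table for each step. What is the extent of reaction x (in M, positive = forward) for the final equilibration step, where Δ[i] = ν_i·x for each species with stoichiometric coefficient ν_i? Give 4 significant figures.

x = -0.404 M

Q₀ = 153.7 vs Keq = 16.32 ⇒ Q>K, reverse
Step 1:
                  C         D
  Initial      1.52     8.142
  Change      1.212    -1.212
  Equil       2.732      6.93
  solve Keq expr → x = -0.404; check Q = 16.32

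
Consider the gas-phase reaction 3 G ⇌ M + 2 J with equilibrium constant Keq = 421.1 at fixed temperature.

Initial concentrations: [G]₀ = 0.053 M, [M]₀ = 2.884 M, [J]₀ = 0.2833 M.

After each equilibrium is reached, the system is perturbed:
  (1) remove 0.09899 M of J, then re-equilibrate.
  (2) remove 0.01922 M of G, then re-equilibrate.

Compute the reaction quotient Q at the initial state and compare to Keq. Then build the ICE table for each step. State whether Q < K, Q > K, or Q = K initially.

Q₀ = 1555 vs Keq = 421.1 ⇒ Q>K, reverse
Step 1:
                   G          M          J
  Initial      0.053      2.884     0.2833
  Change     0.02552  -0.008508   -0.01702
  Equil      0.07852      2.875     0.2663
  solve Keq expr → x = -0.008508; check Q = 421.1
Then remove 0.09899 M of J.
Step 2:
                   G          M          J
  Initial    0.07852      2.875     0.1673
  Change    -0.01814   0.006046    0.01209
  Equil      0.06039      2.882     0.1794
  solve Keq expr → x = 0.006046; check Q = 421.1
Then remove 0.01922 M of G.
Step 3:
                   G          M          J
  Initial    0.04117      2.882     0.1794
  Change     0.01666  -0.005554   -0.01111
  Equil      0.05783      2.876     0.1683
  solve Keq expr → x = -0.005554; check Q = 421.1

Q₀ = 1555; Q > K (proceeds reverse)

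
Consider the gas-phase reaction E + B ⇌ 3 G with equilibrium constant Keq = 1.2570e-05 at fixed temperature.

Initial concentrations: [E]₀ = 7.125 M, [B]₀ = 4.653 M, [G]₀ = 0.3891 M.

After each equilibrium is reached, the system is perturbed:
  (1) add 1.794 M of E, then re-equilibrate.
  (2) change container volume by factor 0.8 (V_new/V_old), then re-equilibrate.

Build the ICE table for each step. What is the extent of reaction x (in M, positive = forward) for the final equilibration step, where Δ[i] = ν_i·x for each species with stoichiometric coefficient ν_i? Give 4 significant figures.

Q₀ = 0.001777 vs Keq = 1.2570e-05 ⇒ Q>K, reverse
Step 1:
                    E           B           G
  init          7.125       4.653      0.3891
  Δ            0.1045      0.1045     -0.3135
  eq            7.229       4.757     0.07561
  solve Keq expr → x = -0.1045; check Q = 1.2570e-05
Then add 1.794 M of E.
Step 2:
                    E           B           G
  init          9.023       4.757     0.07561
  Δ         -0.001927   -0.001927    0.005782
  eq            9.022       4.756      0.0814
  solve Keq expr → x = 0.001927; check Q = 1.2570e-05
Then change container volume by factor 0.8 (V_new/V_old).
Step 3:
                    E           B           G
  init          11.28       5.944      0.1017
  Δ          0.002425    0.002425   -0.007274
  eq            11.28       5.947     0.09447
  solve Keq expr → x = -0.002425; check Q = 1.2570e-05

x = -0.002425 M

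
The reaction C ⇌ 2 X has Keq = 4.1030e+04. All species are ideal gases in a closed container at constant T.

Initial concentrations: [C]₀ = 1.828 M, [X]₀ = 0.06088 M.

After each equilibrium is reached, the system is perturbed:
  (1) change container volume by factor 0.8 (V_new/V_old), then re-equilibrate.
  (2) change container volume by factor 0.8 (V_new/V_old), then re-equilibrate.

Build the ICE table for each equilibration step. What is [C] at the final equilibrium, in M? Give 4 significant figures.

[C]_eq = 8.2158e-04 M

Q₀ = 0.002028 vs Keq = 4.1030e+04 ⇒ Q<K, forward
Step 1:
                  C         X
  I           1.828   0.06088
  C          -1.828     3.655
  E       3.3659e-04     3.716
  solve Keq expr → x = 1.828; check Q = 4.1030e+04
Then change container volume by factor 0.8 (V_new/V_old).
Step 2:
                  C         X
  I       4.2073e-04     4.645
  C       1.0514e-04 -2.1027e-04
  E       5.2587e-04     4.645
  solve Keq expr → x = -1.0514e-04; check Q = 4.1030e+04
Then change container volume by factor 0.8 (V_new/V_old).
Step 3:
                  C         X
  I       6.5734e-04     5.806
  C       1.6424e-04 -3.2848e-04
  E       8.2158e-04     5.806
  solve Keq expr → x = -1.6424e-04; check Q = 4.1030e+04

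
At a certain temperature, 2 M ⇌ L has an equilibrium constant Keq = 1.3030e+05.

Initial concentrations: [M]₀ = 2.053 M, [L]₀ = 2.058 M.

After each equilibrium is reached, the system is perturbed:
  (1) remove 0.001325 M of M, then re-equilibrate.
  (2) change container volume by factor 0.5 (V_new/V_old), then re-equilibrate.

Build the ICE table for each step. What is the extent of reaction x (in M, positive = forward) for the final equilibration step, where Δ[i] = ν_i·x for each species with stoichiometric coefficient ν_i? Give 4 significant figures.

Q₀ = 0.4883 vs Keq = 1.3030e+05 ⇒ Q<K, forward
Step 1:
                  M         L
  init        2.053     2.058
  Δ          -2.048     1.024
  eq       0.004863     3.082
  solve Keq expr → x = 1.024; check Q = 1.3030e+05
Then remove 0.001325 M of M.
Step 2:
                  M         L
  init     0.003538     3.082
  Δ        0.001324 -6.6224e-04
  eq       0.004863     3.081
  solve Keq expr → x = -6.6224e-04; check Q = 1.3030e+05
Then change container volume by factor 0.5 (V_new/V_old).
Step 3:
                  M         L
  init     0.009726     6.163
  Δ       -0.002848  0.001424
  eq       0.006878     6.164
  solve Keq expr → x = 0.001424; check Q = 1.3030e+05

x = 0.001424 M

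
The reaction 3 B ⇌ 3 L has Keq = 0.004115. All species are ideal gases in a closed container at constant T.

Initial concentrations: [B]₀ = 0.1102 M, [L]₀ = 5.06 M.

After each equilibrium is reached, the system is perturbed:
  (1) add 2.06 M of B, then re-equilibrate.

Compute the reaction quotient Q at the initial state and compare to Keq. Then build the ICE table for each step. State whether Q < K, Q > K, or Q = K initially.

Q₀ = 9.6807e+04; Q > K (proceeds reverse)

Q₀ = 9.6807e+04 vs Keq = 0.004115 ⇒ Q>K, reverse
Step 1:
                   B          L
  init        0.1102       5.06
  Δ            4.346     -4.346
  eq           4.456     0.7141
  solve Keq expr → x = -1.449; check Q = 0.004115
Then add 2.06 M of B.
Step 2:
                   B          L
  init         6.516     0.7141
  Δ          -0.2845     0.2845
  eq           6.232     0.9986
  solve Keq expr → x = 0.09484; check Q = 0.004115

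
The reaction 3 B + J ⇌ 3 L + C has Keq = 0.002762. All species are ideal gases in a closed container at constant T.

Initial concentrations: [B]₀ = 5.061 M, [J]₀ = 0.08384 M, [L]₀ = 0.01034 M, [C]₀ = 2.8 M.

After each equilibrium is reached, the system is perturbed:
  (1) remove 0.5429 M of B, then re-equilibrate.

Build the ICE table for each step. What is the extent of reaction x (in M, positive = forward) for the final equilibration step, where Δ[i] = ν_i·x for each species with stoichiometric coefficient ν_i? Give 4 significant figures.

x = -0.00395 M

Q₀ = 2.8481e-07 vs Keq = 0.002762 ⇒ Q<K, forward
Step 1:
                    B           J           L           C
  Initial       5.061     0.08384     0.01034         2.8
  Change       -0.148    -0.04932       0.148     0.04932
  Equil         4.913     0.03452      0.1583       2.849
  solve Keq expr → x = 0.04932; check Q = 0.002762
Then remove 0.5429 M of B.
Step 2:
                    B           J           L           C
  Initial        4.37     0.03452      0.1583       2.849
  Change      0.01185     0.00395    -0.01185    -0.00395
  Equil         4.382     0.03847      0.1465       2.845
  solve Keq expr → x = -0.00395; check Q = 0.002762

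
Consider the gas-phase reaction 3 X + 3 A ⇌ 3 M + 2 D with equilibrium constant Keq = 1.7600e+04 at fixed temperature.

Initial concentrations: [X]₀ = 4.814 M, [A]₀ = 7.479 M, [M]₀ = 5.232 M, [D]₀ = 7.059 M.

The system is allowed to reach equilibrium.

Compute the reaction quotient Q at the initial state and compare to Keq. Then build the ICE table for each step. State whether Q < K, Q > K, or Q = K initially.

Q₀ = 0.1529; Q < K (proceeds forward)

Q₀ = 0.1529 vs Keq = 1.7600e+04 ⇒ Q<K, forward
Step 1:
                   X          A          M          D
  init         4.814      7.479      5.232      7.059
  Δ           -4.285     -4.285      4.285      2.857
  eq          0.5288      3.194      9.517      9.916
  solve Keq expr → x = 1.428; check Q = 1.7600e+04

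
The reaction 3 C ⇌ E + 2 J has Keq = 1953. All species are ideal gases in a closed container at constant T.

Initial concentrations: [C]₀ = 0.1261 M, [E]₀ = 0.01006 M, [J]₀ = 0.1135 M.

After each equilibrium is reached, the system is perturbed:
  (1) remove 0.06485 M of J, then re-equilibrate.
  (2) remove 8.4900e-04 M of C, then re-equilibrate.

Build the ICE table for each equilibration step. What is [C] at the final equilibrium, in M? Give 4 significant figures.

[C]_eq = 0.007421 M

Q₀ = 0.06463 vs Keq = 1953 ⇒ Q<K, forward
Step 1:
                    C           E           J
  init         0.1261     0.01006      0.1135
  Δ           -0.1164      0.0388      0.0776
  eq         0.009703     0.04886      0.1911
  solve Keq expr → x = 0.0388; check Q = 1953
Then remove 0.06485 M of J.
Step 2:
                    C           E           J
  init       0.009703     0.04886      0.1262
  Δ         -0.002247  7.4904e-04    0.001498
  eq         0.007456     0.04961      0.1277
  solve Keq expr → x = 7.4904e-04; check Q = 1953
Then remove 8.4900e-04 M of C.
Step 3:
                    C           E           J
  init       0.006607     0.04961      0.1277
  Δ        8.1428e-04 -2.7143e-04 -5.4285e-04
  eq         0.007421     0.04934      0.1272
  solve Keq expr → x = -2.7143e-04; check Q = 1953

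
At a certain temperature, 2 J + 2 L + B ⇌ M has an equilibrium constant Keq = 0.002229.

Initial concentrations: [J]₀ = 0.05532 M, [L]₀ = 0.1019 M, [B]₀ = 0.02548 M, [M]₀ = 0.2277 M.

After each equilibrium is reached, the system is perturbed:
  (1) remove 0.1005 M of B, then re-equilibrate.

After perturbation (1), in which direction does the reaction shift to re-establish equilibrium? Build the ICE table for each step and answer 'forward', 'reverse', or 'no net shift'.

Direction: reverse

Q₀ = 2.8122e+05 vs Keq = 0.002229 ⇒ Q>K, reverse
Step 1:
                    J           L           B           M
  init        0.05532      0.1019     0.02548      0.2277
  Δ            0.4553      0.4553      0.2277     -0.2277
  eq           0.5106      0.5572      0.2531  4.5678e-05
  solve Keq expr → x = -0.2277; check Q = 0.002229
Then remove 0.1005 M of B.
Step 2:
                    J           L           B           M
  init         0.5106      0.5572      0.1526  4.5678e-05
  Δ        3.6249e-05  3.6249e-05  1.8124e-05 -1.8124e-05
  eq           0.5107      0.5572      0.1527  2.7554e-05
  solve Keq expr → x = -1.8124e-05; check Q = 0.002229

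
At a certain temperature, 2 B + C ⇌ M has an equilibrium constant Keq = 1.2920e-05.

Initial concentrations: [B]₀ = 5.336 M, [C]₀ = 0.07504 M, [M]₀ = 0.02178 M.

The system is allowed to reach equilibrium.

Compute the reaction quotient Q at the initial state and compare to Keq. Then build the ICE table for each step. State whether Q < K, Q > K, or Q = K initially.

Q₀ = 0.01019; Q > K (proceeds reverse)

Q₀ = 0.01019 vs Keq = 1.2920e-05 ⇒ Q>K, reverse
Step 1:
                  B         C         M
  Initial     5.336   0.07504   0.02178
  Change    0.04349   0.02174  -0.02174
  Equil       5.379   0.09678 3.6187e-05
  solve Keq expr → x = -0.02174; check Q = 1.2920e-05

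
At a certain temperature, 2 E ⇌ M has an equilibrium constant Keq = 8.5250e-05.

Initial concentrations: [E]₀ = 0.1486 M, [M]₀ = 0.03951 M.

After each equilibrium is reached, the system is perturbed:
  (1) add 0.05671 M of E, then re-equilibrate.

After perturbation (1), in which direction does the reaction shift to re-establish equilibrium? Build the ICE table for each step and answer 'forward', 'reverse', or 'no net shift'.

Direction: forward

Q₀ = 1.789 vs Keq = 8.5250e-05 ⇒ Q>K, reverse
Step 1:
                  E         M
  init       0.1486   0.03951
  Δ         0.07901  -0.03951
  eq         0.2276 4.4165e-06
  solve Keq expr → x = -0.03951; check Q = 8.5250e-05
Then add 0.05671 M of E.
Step 2:
                  E         M
  init       0.2843 4.4165e-06
  Δ       -4.9494e-06 2.4747e-06
  eq         0.2843 6.8912e-06
  solve Keq expr → x = 2.4747e-06; check Q = 8.5250e-05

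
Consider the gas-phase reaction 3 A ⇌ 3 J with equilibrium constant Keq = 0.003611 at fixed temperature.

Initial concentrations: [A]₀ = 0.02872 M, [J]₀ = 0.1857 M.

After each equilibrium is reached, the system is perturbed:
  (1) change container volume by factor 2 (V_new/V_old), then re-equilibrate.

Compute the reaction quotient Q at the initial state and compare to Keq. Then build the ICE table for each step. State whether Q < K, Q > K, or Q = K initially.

Q₀ = 270.3 vs Keq = 0.003611 ⇒ Q>K, reverse
Step 1:
                  A         J
  init      0.02872    0.1857
  Δ          0.1572   -0.1572
  eq         0.1859   0.02852
  solve Keq expr → x = -0.05239; check Q = 0.003611
Then change container volume by factor 2 (V_new/V_old).
Step 2:
                  A         J
  init      0.09295   0.01426
  Δ               0         0
  eq        0.09295   0.01426
  solve Keq expr → x = 0; check Q = 0.003611

Q₀ = 270.3; Q > K (proceeds reverse)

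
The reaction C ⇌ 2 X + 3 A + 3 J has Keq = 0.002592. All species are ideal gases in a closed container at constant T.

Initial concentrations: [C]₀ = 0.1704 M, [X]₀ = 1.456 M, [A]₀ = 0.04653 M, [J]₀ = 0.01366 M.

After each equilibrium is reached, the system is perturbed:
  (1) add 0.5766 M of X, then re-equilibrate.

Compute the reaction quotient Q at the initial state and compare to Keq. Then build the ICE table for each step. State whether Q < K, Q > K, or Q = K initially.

Q₀ = 3.1945e-09; Q < K (proceeds forward)

Q₀ = 3.1945e-09 vs Keq = 0.002592 ⇒ Q<K, forward
Step 1:
                    C           X           A           J
  init         0.1704       1.456     0.04653     0.01366
  Δ          -0.06324      0.1265      0.1897      0.1897
  eq           0.1072       1.582      0.2362      0.2034
  solve Keq expr → x = 0.06324; check Q = 0.002592
Then add 0.5766 M of X.
Step 2:
                    C           X           A           J
  init         0.1072       2.159      0.2362      0.2034
  Δ          0.006397    -0.01279    -0.01919    -0.01919
  eq           0.1136       2.146      0.2171      0.1842
  solve Keq expr → x = -0.006397; check Q = 0.002592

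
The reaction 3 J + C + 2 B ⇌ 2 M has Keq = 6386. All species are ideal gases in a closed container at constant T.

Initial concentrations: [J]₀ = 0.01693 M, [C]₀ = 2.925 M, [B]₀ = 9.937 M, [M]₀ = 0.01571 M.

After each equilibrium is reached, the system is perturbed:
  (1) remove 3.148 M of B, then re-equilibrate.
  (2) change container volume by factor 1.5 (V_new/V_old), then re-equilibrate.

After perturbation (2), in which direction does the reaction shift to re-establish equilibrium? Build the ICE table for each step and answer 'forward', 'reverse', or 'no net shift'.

Q₀ = 0.1761 vs Keq = 6386 ⇒ Q<K, forward
Step 1:
                    J           C           B           M
  init        0.01693       2.925       9.937     0.01571
  Δ           -0.0162   -0.005401     -0.0108      0.0108
  eq       7.2599e-04        2.92       9.926     0.02651
  solve Keq expr → x = 0.005401; check Q = 6386
Then remove 3.148 M of B.
Step 2:
                    J           C           B           M
  init     7.2599e-04        2.92       6.778     0.02651
  Δ        2.0696e-04  6.8985e-05  1.3797e-04 -1.3797e-04
  eq       9.3294e-04        2.92       6.778     0.02637
  solve Keq expr → x = -6.8985e-05; check Q = 6386
Then change container volume by factor 1.5 (V_new/V_old).
Step 3:
                    J           C           B           M
  init     6.2196e-04       1.946       4.519     0.01758
  Δ        4.3417e-04  1.4472e-04  2.8945e-04 -2.8945e-04
  eq         0.001056       1.947       4.519     0.01729
  solve Keq expr → x = -1.4472e-04; check Q = 6386

Direction: reverse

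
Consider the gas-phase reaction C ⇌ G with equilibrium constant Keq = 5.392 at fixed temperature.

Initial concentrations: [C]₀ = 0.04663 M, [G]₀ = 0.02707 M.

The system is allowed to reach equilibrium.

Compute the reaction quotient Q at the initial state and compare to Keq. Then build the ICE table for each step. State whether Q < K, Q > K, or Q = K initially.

Q₀ = 0.5805 vs Keq = 5.392 ⇒ Q<K, forward
Step 1:
                   C          G
  init       0.04663    0.02707
  Δ          -0.0351     0.0351
  eq         0.01153    0.06217
  solve Keq expr → x = 0.0351; check Q = 5.392

Q₀ = 0.5805; Q < K (proceeds forward)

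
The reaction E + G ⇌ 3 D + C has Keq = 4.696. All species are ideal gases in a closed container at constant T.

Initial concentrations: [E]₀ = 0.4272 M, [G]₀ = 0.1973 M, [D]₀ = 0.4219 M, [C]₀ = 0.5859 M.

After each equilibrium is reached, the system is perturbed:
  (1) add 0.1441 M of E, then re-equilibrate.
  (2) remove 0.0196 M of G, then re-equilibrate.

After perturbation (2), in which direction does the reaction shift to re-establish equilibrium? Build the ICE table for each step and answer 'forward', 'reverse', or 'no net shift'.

Direction: reverse

Q₀ = 0.522 vs Keq = 4.696 ⇒ Q<K, forward
Step 1:
                  E         G         D         C
  init       0.4272    0.1973    0.4219    0.5859
  Δ        -0.07964  -0.07964    0.2389   0.07964
  eq         0.3476    0.1177    0.6608    0.6655
  solve Keq expr → x = 0.07964; check Q = 4.696
Then add 0.1441 M of E.
Step 2:
                  E         G         D         C
  init       0.4917    0.1177    0.6608    0.6655
  Δ        -0.01345  -0.01345   0.04034   0.01345
  eq         0.4782    0.1042    0.7011     0.679
  solve Keq expr → x = 0.01345; check Q = 4.696
Then remove 0.0196 M of G.
Step 3:
                  E         G         D         C
  init       0.4782   0.08462    0.7011     0.679
  Δ         0.00746   0.00746  -0.02238  -0.00746
  eq         0.4857   0.09208    0.6788    0.6715
  solve Keq expr → x = -0.00746; check Q = 4.696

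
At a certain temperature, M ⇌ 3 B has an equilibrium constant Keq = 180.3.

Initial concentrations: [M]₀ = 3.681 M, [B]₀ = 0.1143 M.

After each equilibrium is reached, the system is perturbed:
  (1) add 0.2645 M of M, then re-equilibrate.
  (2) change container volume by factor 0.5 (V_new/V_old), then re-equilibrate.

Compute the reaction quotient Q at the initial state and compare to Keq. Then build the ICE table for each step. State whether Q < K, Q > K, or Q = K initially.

Q₀ = 4.0567e-04 vs Keq = 180.3 ⇒ Q<K, forward
Step 1:
                   M          B
  Initial      3.681     0.1143
  Change      -2.138      6.414
  Equil        1.543      6.528
  solve Keq expr → x = 2.138; check Q = 180.3
Then add 0.2645 M of M.
Step 2:
                   M          B
  Initial      1.808      6.528
  Change    -0.08243     0.2473
  Equil        1.725      6.775
  solve Keq expr → x = 0.08243; check Q = 180.3
Then change container volume by factor 0.5 (V_new/V_old).
Step 3:
                   M          B
  Initial       3.45      13.55
  Change       1.342     -4.026
  Equil        4.792      9.525
  solve Keq expr → x = -1.342; check Q = 180.3

Q₀ = 4.0567e-04; Q < K (proceeds forward)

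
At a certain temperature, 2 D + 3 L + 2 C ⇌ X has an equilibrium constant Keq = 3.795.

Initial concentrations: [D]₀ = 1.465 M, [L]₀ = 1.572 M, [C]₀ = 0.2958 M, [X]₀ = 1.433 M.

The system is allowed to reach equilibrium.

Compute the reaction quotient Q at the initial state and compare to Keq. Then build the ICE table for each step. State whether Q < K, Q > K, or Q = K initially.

Q₀ = 1.964 vs Keq = 3.795 ⇒ Q<K, forward
Step 1:
                  D         L         C         X
  init        1.465     1.572    0.2958     1.433
  Δ        -0.05422  -0.08133  -0.05422   0.02711
  eq          1.411     1.491    0.2416      1.46
  solve Keq expr → x = 0.02711; check Q = 3.795

Q₀ = 1.964; Q < K (proceeds forward)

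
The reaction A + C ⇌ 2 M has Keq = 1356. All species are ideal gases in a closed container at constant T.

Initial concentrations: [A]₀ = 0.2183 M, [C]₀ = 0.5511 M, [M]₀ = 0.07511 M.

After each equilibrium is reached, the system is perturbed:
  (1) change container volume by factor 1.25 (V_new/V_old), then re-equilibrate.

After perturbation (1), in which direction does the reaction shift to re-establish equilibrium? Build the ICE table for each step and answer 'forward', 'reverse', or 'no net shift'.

Direction: no net shift

Q₀ = 0.04689 vs Keq = 1356 ⇒ Q<K, forward
Step 1:
                    A           C           M
  I            0.2183      0.5511     0.07511
  C           -0.2177     -0.2177      0.4354
  E        5.7662e-04      0.3334      0.5106
  solve Keq expr → x = 0.2177; check Q = 1356
Then change container volume by factor 1.25 (V_new/V_old).
Step 2:
                    A           C           M
  I        4.6130e-04      0.2667      0.4084
  C                 0           0           0
  E        4.6130e-04      0.2667      0.4084
  solve Keq expr → x = 0; check Q = 1356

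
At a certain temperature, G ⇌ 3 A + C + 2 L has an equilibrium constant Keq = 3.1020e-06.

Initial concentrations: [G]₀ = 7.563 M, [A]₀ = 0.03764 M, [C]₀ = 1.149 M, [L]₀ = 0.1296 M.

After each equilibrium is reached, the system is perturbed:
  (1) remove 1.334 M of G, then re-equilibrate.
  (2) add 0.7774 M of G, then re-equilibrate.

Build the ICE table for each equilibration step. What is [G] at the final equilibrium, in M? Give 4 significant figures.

[G]_eq = 6.989 M

Q₀ = 1.3608e-07 vs Keq = 3.1020e-06 ⇒ Q<K, forward
Step 1:
                  G         A         C         L
  I           7.563   0.03764     1.149    0.1296
  C        -0.01759   0.05277   0.01759   0.03518
  E           7.545   0.09041     1.167    0.1648
  solve Keq expr → x = 0.01759; check Q = 3.1020e-06
Then remove 1.334 M of G.
Step 2:
                  G         A         C         L
  I           6.211   0.09041     1.167    0.1648
  C        0.001524 -0.004571 -0.001524 -0.003048
  E           6.213   0.08584     1.165    0.1617
  solve Keq expr → x = -0.001524; check Q = 3.1020e-06
Then add 0.7774 M of G.
Step 3:
                  G         A         C         L
  I            6.99   0.08584     1.165    0.1617
  C       -9.1531e-04  0.002746 9.1531e-04  0.001831
  E           6.989   0.08858     1.166    0.1636
  solve Keq expr → x = 9.1531e-04; check Q = 3.1020e-06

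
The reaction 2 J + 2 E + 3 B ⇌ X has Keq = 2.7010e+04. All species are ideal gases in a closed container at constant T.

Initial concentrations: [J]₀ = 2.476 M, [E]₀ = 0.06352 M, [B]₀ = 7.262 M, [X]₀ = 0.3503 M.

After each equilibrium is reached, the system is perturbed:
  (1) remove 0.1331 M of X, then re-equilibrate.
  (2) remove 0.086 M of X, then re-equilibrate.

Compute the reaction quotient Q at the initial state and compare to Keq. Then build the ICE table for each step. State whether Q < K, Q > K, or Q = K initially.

Q₀ = 0.03698; Q < K (proceeds forward)

Q₀ = 0.03698 vs Keq = 2.7010e+04 ⇒ Q<K, forward
Step 1:
                    J           E           B           X
  init          2.476     0.06352       7.262      0.3503
  Δ          -0.06344    -0.06344    -0.09516     0.03172
  eq            2.413  8.1248e-05       7.167       0.382
  solve Keq expr → x = 0.03172; check Q = 2.7010e+04
Then remove 0.1331 M of X.
Step 2:
                    J           E           B           X
  init          2.413  8.1248e-05       7.167      0.2489
  Δ       -1.5662e-05 -1.5662e-05 -2.3493e-05  7.8310e-06
  eq            2.413  6.5586e-05       7.167      0.2489
  solve Keq expr → x = 7.8310e-06; check Q = 2.7010e+04
Then remove 0.086 M of X.
Step 3:
                    J           E           B           X
  init          2.413  6.5586e-05       7.167      0.1629
  Δ       -1.2524e-05 -1.2524e-05 -1.8786e-05  6.2619e-06
  eq            2.413  5.3062e-05       7.167      0.1629
  solve Keq expr → x = 6.2619e-06; check Q = 2.7010e+04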